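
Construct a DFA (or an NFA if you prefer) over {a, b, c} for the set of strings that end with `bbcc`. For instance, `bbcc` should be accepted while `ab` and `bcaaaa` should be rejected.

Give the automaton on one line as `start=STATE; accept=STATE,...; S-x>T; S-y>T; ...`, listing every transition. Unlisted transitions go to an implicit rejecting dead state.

Remember how much of `bbcc` the current input suffix matches. State q0 means no match yet; q1 means the last symbol is `b`; q2 means the last 2 symbols are `bb`; q3 means the last 3 symbols are `bbc`; q4 means the last 4 symbols are `bbcc`. Only q4 accepts. On a mismatch, fall back to the longest proper suffix that is still a prefix of `bbcc`.
        a   b   c  
>  q0   q0  q1  q0 
   q1   q0  q2  q0 
   q2   q0  q2  q3 
   q3   q0  q1  q4 
 * q4   q0  q1  q0 
(> = start, * = accepting)

start=q0; accept=q4; q0-a>q0; q0-b>q1; q0-c>q0; q1-a>q0; q1-b>q2; q1-c>q0; q2-a>q0; q2-b>q2; q2-c>q3; q3-a>q0; q3-b>q1; q3-c>q4; q4-a>q0; q4-b>q1; q4-c>q0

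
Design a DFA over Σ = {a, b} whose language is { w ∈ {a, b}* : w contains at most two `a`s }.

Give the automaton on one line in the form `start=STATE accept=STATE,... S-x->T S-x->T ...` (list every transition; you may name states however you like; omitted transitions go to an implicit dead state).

Count `a`s, saturating at 3: states S0 through S2 mean 0 through 2 `a`s seen; S3 means more than 2. Each `a` increments (capped at S3); other symbols loop. Accept from {S0, S1, S2}.
A 4-state machine:
        a   b  
>* S0   S1  S0 
 * S1   S2  S1 
 * S2   S3  S2 
   S3   S3  S3 
(> = start, * = accepting)

start=S0 accept=S0,S1,S2 S0-a->S1 S0-b->S0 S1-a->S2 S1-b->S1 S2-a->S3 S2-b->S2 S3-a->S3 S3-b->S3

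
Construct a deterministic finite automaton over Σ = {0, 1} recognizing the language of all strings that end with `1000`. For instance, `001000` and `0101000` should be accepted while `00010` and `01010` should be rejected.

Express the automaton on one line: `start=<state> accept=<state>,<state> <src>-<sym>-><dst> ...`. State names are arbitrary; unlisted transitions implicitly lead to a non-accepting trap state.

start=q0 accept=q4 q0-0->q0 q0-1->q1 q1-0->q2 q1-1->q1 q2-0->q3 q2-1->q1 q3-0->q4 q3-1->q1 q4-0->q0 q4-1->q1

Remember how much of `1000` the current input suffix matches. State q0 means no match yet; q1 means the last symbol is `1`; q2 means the last 2 symbols are `10`; q3 means the last 3 symbols are `100`; q4 means the last 4 symbols are `1000`. Only q4 accepts. On a mismatch, fall back to the longest proper suffix that is still a prefix of `1000`.
A 5-state machine:
        0   1  
>  q0   q0  q1 
   q1   q2  q1 
   q2   q3  q1 
   q3   q4  q1 
 * q4   q0  q1 
(> = start, * = accepting)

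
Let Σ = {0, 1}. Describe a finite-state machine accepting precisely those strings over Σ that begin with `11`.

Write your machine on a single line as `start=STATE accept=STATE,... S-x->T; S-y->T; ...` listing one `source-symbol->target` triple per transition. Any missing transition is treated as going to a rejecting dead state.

start=q0; accept=q2; q0-0->q3; q0-1->q1; q1-0->q3; q1-1->q2; q2-0->q2; q2-1->q2; q3-0->q3; q3-1->q3

Walk along `11` while the input agrees: from q0 take `1` to q1, and so on. Any deviation drops to the rejecting sink q3. Once q2 is reached the prefix is confirmed and every continuation is accepted.
4 states suffice.
        0   1  
>  q0   q3  q1 
   q1   q3  q2 
 * q2   q2  q2 
   q3   q3  q3 
(> = start, * = accepting)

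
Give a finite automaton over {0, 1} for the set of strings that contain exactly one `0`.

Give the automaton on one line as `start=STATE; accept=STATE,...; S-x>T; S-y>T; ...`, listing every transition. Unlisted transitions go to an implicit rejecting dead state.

Only the number of `0`s matters, and only up to 2. Make a chain s0 → s1 → s2 advanced by each `0` (with s2 absorbing); every other symbol self-loops. The accepting set is {s1}.
        0   1  
>  s0   s1  s0 
 * s1   s2  s1 
   s2   s2  s2 
(> = start, * = accepting)

start=s0; accept=s1; s0-0>s1; s0-1>s0; s1-0>s2; s1-1>s1; s2-0>s2; s2-1>s2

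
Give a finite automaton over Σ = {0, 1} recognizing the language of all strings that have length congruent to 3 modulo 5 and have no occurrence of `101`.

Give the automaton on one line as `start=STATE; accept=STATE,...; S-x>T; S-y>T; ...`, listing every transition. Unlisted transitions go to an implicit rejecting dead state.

start=S0; accept=S6,S7,S8; S0-0>S1; S0-1>S2; S1-0>S3; S1-1>S4; S2-0>S5; S2-1>S4; S3-0>S6; S3-1>S7; S4-0>S8; S4-1>S7; S5-0>S6; S5-1>S9; S6-0>S10; S6-1>S11; S7-0>S12; S7-1>S11; S8-0>S10; S8-1>S13; S9-0>S13; S9-1>S13; S10-0>S0; S10-1>S14; S11-0>S15; S11-1>S14; S12-0>S0; S12-1>S16; S13-0>S16; S13-1>S16; S14-0>S17; S14-1>S2; S15-0>S1; S15-1>S18; S16-0>S18; S16-1>S18; S17-0>S3; S17-1>S19; S18-0>S19; S18-1>S19; S19-0>S9; S19-1>S9

Build one automaton per condition and run them in lockstep. One (5 states) tracks the input length modulo 5; the other (4 states) tracks partial matches of the forbidden pattern `101`. Each combined state is a pair, one component from each; accept when both components accept.
20 states suffice.
          0    1  
>  S0     S1   S2 
   S1     S3   S4 
   S2     S5   S4 
   S3     S6   S7 
   S4     S8   S7 
   S5     S6   S9 
 * S6    S10  S11 
 * S7    S12  S11 
 * S8    S10  S13 
   S9    S13  S13 
   S10    S0  S14 
   S11   S15  S14 
   S12    S0  S16 
   S13   S16  S16 
   S14   S17   S2 
   S15    S1  S18 
   S16   S18  S18 
   S17    S3  S19 
   S18   S19  S19 
   S19    S9   S9 
(> = start, * = accepting)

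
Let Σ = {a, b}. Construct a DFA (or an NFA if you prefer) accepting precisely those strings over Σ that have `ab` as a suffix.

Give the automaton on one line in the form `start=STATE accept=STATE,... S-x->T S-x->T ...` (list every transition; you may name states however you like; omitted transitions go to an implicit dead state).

start=q0 accept=q2 q0-a->q1 q0-b->q0 q1-a->q1 q1-b->q2 q2-a->q1 q2-b->q0

Let each state record the length of the longest suffix of the input read so far that is also a prefix of `ab`. q1 means the last symbol is `a`; q2 means the last 2 symbols are `ab`. Accept only at q2, where the string currently ends in `ab`.
With 3 states:
        a   b  
>  q0   q1  q0 
   q1   q1  q2 
 * q2   q1  q0 
(> = start, * = accepting)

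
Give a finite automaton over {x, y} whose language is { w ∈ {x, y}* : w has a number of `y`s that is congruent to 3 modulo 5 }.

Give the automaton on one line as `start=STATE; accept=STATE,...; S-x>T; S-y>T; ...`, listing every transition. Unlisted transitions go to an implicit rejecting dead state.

start=A; accept=D; A-x>A; A-y>B; B-x>B; B-y>C; C-x>C; C-y>D; D-x>D; D-y>E; E-x>E; E-y>A

The only thing that matters is how many `y`s have appeared, reduced mod 5. Use one state per residue: A for 0, …, E for 4. Reading `y` moves to the next residue; anything else stays put. D is accepting.
With 5 states:
       x  y 
>  A   A  B 
   B   B  C 
   C   C  D 
 * D   D  E 
   E   E  A 
(> = start, * = accepting)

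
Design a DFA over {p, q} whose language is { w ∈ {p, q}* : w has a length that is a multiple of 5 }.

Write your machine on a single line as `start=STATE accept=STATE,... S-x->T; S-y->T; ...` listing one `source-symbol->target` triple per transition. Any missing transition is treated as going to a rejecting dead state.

start=A; accept=A; A-p->B; A-q->B; B-p->C; B-q->C; C-p->D; C-q->D; D-p->E; D-q->E; E-p->A; E-q->A

Count input length modulo 5: every symbol advances one step around the cycle A → B → C → D → E → A. Accept at A.
5 states suffice.
       p  q 
>* A   B  B 
   B   C  C 
   C   D  D 
   D   E  E 
   E   A  A 
(> = start, * = accepting)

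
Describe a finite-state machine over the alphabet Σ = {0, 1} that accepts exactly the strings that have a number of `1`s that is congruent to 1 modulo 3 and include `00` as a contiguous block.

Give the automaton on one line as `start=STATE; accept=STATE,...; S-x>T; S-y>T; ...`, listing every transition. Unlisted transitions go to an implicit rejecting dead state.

Build one automaton per condition and run them in lockstep. One (3 states) tracks the count of `1`s modulo 3; the other (3 states) tracks whether and how much of `00` has been seen. Each combined state is a pair, one component from each; accept when both components accept.
9 states suffice.
        0   1  
>  S0   S1  S2 
   S1   S3  S2 
   S2   S4  S5 
   S3   S3  S6 
   S4   S6  S5 
   S5   S7  S0 
 * S6   S6  S8 
   S7   S8  S0 
   S8   S8  S3 
(> = start, * = accepting)

start=S0; accept=S6; S0-0>S1; S0-1>S2; S1-0>S3; S1-1>S2; S2-0>S4; S2-1>S5; S3-0>S3; S3-1>S6; S4-0>S6; S4-1>S5; S5-0>S7; S5-1>S0; S6-0>S6; S6-1>S8; S7-0>S8; S7-1>S0; S8-0>S8; S8-1>S3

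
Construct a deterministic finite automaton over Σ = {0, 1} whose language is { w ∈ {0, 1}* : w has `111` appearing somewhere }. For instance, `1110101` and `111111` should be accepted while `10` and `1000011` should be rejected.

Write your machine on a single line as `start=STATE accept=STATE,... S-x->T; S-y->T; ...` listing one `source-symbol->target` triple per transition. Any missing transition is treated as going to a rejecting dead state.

Track how much of `111` has been matched so far: state A is no progress, D is the absorbing accept state reached once `111` has occurred. Intermediate states record partial matches; on a mismatch, fall back to the longest reusable overlap.
4 states suffice.
       0  1 
>  A   A  B 
   B   A  C 
   C   A  D 
 * D   D  D 
(> = start, * = accepting)

start=A; accept=D; A-0->A; A-1->B; B-0->A; B-1->C; C-0->A; C-1->D; D-0->D; D-1->D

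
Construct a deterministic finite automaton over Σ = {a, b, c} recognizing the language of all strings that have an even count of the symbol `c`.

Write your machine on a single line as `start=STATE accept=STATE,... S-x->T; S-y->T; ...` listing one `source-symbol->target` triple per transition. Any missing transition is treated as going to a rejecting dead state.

The only thing that matters is how many `c`s have appeared, reduced mod 2. Use one state per residue: s0 for 0, …, s1 for 1. Reading `c` moves to the next residue; anything else stays put. s0 is accepting.
        a   b   c  
>* s0   s0  s0  s1 
   s1   s1  s1  s0 
(> = start, * = accepting)

start=s0; accept=s0; s0-a->s0; s0-b->s0; s0-c->s1; s1-a->s1; s1-b->s1; s1-c->s0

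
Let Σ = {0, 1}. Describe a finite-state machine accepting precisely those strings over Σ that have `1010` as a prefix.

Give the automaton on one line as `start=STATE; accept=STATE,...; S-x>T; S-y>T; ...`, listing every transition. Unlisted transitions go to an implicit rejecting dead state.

start=s0; accept=s4; s0-0>s5; s0-1>s1; s1-0>s2; s1-1>s5; s2-0>s5; s2-1>s3; s3-0>s4; s3-1>s5; s4-0>s4; s4-1>s4; s5-0>s5; s5-1>s5

Walk along `1010` while the input agrees: from s0 take `1` to s1, and so on. Any deviation drops to the rejecting sink s5. Once s4 is reached the prefix is confirmed and every continuation is accepted.
With 6 states:
        0   1  
>  s0   s5  s1 
   s1   s2  s5 
   s2   s5  s3 
   s3   s4  s5 
 * s4   s4  s4 
   s5   s5  s5 
(> = start, * = accepting)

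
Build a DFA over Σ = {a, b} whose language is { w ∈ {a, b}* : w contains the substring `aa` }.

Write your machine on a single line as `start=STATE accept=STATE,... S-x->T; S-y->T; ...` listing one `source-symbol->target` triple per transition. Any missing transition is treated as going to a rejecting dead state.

Track how much of `aa` has been matched so far: state q0 is no progress, q2 is the absorbing accept state reached once `aa` has occurred. Intermediate states record partial matches; on a mismatch, fall back to the longest reusable overlap.
With 3 states:
        a   b  
>  q0   q1  q0 
   q1   q2  q0 
 * q2   q2  q2 
(> = start, * = accepting)

start=q0; accept=q2; q0-a->q1; q0-b->q0; q1-a->q2; q1-b->q0; q2-a->q2; q2-b->q2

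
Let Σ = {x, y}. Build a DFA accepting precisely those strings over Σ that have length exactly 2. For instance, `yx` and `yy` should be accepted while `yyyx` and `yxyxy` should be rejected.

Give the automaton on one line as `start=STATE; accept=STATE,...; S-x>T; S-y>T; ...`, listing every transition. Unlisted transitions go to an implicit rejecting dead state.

Count input length up to 3: every symbol moves from A toward D, which means 'more than 2' and absorbs. Accept from {C}.
4 states suffice.
       x  y 
>  A   B  B 
   B   C  C 
 * C   D  D 
   D   D  D 
(> = start, * = accepting)

start=A; accept=C; A-x>B; A-y>B; B-x>C; B-y>C; C-x>D; C-y>D; D-x>D; D-y>D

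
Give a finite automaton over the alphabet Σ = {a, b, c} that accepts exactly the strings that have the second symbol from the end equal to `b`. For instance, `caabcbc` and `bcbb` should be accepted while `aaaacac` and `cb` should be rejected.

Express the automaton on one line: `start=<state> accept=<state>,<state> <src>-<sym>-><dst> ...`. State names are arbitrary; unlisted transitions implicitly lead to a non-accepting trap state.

start=q0 accept=q7,q8,q9 q0-a->q1 q0-b->q2 q0-c->q3 q1-a->q4 q1-b->q5 q1-c->q6 q2-a->q7 q2-b->q8 q2-c->q9 q3-a->q10 q3-b->q11 q3-c->q12 q4-a->q4 q4-b->q5 q4-c->q6 q5-a->q7 q5-b->q8 q5-c->q9 q6-a->q10 q6-b->q11 q6-c->q12 q7-a->q4 q7-b->q5 q7-c->q6 q8-a->q7 q8-b->q8 q8-c->q9 q9-a->q10 q9-b->q11 q9-c->q12 q10-a->q4 q10-b->q5 q10-c->q6 q11-a->q7 q11-b->q8 q11-c->q9 q12-a->q10 q12-b->q11 q12-c->q12

A DFA must remember the last 2 symbols (since which symbol is second-to-last isn't known until the input ends). Use one state per possible window of the last ≤2 symbols; accept from those whose window starts with `b`.
13 states suffice.
          a    b    c  
>  q0     q1   q2   q3 
   q1     q4   q5   q6 
   q2     q7   q8   q9 
   q3    q10  q11  q12 
   q4     q4   q5   q6 
   q5     q7   q8   q9 
   q6    q10  q11  q12 
 * q7     q4   q5   q6 
 * q8     q7   q8   q9 
 * q9    q10  q11  q12 
   q10    q4   q5   q6 
   q11    q7   q8   q9 
   q12   q10  q11  q12 
(> = start, * = accepting)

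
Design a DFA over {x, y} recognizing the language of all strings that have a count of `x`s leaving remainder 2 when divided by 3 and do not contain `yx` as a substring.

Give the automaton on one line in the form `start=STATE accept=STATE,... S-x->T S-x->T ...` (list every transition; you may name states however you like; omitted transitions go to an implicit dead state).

start=q0 accept=q3,q4 q0-x->q1 q0-y->q2 q1-x->q3 q1-y->q2 q2-x->q2 q2-y->q2 q3-x->q0 q3-y->q4 q4-x->q2 q4-y->q4

Build one automaton per condition and run them in lockstep. One (3 states) tracks the count of `x`s modulo 3; the other (3 states) tracks partial matches of the forbidden pattern `yx`. Each combined state is a pair, one component from each; accept when both components accept. Equivalent product states are then merged.
5 states suffice.
        x   y  
>  q0   q1  q2 
   q1   q3  q2 
   q2   q2  q2 
 * q3   q0  q4 
 * q4   q2  q4 
(> = start, * = accepting)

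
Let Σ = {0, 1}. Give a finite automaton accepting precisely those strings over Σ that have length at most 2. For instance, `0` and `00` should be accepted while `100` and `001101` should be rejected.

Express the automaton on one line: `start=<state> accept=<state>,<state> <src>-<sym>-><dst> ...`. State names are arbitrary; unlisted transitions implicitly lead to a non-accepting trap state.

We only need to distinguish lengths 0, 1, …, 2, and '>2'. Chain q0 → q1 → q2 → q3 on every symbol, with q3 looping. Accepting states: {q0, q1, q2}.
A 4-state machine:
        0   1  
>* q0   q1  q1 
 * q1   q2  q2 
 * q2   q3  q3 
   q3   q3  q3 
(> = start, * = accepting)

start=q0 accept=q0,q1,q2 q0-0->q1 q0-1->q1 q1-0->q2 q1-1->q2 q2-0->q3 q2-1->q3 q3-0->q3 q3-1->q3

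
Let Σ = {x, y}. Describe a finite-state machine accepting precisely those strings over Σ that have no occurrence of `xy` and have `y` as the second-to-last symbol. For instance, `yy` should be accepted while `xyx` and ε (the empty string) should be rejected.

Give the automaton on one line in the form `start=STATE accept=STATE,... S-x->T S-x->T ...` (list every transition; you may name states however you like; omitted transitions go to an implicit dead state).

start=S0 accept=S3,S4 S0-x->S1 S0-y->S2 S1-x->S1 S1-y->S1 S2-x->S3 S2-y->S4 S3-x->S1 S3-y->S1 S4-x->S3 S4-y->S4

Handle the two conditions separately and then intersect. The first has 3 states tracking partial matches of the forbidden pattern `xy`; the second has 7 states tracking the last 2 symbols read. A product state is a pair (one from each), accepting exactly when both do. Minimizing collapses redundant product states.
With 5 states:
        x   y  
>  S0   S1  S2 
   S1   S1  S1 
   S2   S3  S4 
 * S3   S1  S1 
 * S4   S3  S4 
(> = start, * = accepting)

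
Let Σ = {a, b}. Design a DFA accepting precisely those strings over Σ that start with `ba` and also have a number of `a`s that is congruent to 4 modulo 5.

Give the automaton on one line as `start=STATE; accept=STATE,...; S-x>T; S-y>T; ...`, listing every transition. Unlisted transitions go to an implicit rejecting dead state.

start=s0; accept=s10; s0-a>s1; s0-b>s2; s1-a>s3; s1-b>s1; s2-a>s4; s2-b>s5; s3-a>s6; s3-b>s3; s4-a>s7; s4-b>s4; s5-a>s1; s5-b>s5; s6-a>s8; s6-b>s6; s7-a>s9; s7-b>s7; s8-a>s5; s8-b>s8; s9-a>s10; s9-b>s9; s10-a>s11; s10-b>s10; s11-a>s4; s11-b>s11

Handle the two conditions separately and then intersect. One (4 states) tracks whether the input so far still matches the prefix `ba`; the other (5 states) tracks the count of `a`s modulo 5. Each combined state is a pair, one component from each; accept when both components accept.
12 states suffice.
          a    b  
>  s0     s1   s2 
   s1     s3   s1 
   s2     s4   s5 
   s3     s6   s3 
   s4     s7   s4 
   s5     s1   s5 
   s6     s8   s6 
   s7     s9   s7 
   s8     s5   s8 
   s9    s10   s9 
 * s10   s11  s10 
   s11    s4  s11 
(> = start, * = accepting)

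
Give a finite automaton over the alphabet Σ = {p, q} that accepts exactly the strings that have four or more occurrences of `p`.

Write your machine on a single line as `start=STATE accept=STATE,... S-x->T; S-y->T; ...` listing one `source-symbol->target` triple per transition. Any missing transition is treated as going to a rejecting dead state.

Only the number of `p`s matters, and only up to 5. Make a chain S0 → S1 → S2 → S3 → S4 → S5 advanced by each `p` (with S5 absorbing); every other symbol self-loops. The accepting set is {S4, S5}.
With 6 states:
        p   q  
>  S0   S1  S0 
   S1   S2  S1 
   S2   S3  S2 
   S3   S4  S3 
 * S4   S5  S4 
 * S5   S5  S5 
(> = start, * = accepting)

start=S0; accept=S4,S5; S0-p->S1; S0-q->S0; S1-p->S2; S1-q->S1; S2-p->S3; S2-q->S2; S3-p->S4; S3-q->S3; S4-p->S5; S4-q->S4; S5-p->S5; S5-q->S5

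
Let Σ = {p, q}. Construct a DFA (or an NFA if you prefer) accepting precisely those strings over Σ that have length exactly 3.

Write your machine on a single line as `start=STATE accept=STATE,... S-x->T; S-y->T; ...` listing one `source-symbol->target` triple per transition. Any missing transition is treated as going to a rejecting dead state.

start=S0; accept=S3; S0-p->S1; S0-q->S1; S1-p->S2; S1-q->S2; S2-p->S3; S2-q->S3; S3-p->S4; S3-q->S4; S4-p->S4; S4-q->S4

We only need to distinguish lengths 0, 1, …, 3, and '>3'. Chain S0 → S1 → S2 → S3 → S4 on every symbol, with S4 looping. Accepting states: {S3}.
        p   q  
>  S0   S1  S1 
   S1   S2  S2 
   S2   S3  S3 
 * S3   S4  S4 
   S4   S4  S4 
(> = start, * = accepting)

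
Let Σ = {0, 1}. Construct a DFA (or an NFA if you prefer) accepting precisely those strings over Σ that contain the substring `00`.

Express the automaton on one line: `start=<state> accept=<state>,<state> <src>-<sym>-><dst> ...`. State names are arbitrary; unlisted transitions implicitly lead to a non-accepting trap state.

start=q0 accept=q2 q0-0->q1 q0-1->q0 q1-0->q2 q1-1->q0 q2-0->q2 q2-1->q2

States q0..q1 record the length of the longest prefix of `00` that matches the current input suffix. Reaching q2 means `00` has been seen, and we stay there forever. Accept from q2.
With 3 states:
        0   1  
>  q0   q1  q0 
   q1   q2  q0 
 * q2   q2  q2 
(> = start, * = accepting)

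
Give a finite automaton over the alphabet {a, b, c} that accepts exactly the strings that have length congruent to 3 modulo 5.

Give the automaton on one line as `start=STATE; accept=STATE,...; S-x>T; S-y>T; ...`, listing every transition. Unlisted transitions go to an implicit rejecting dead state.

Only the length mod 5 matters, so use a 5-cycle: from any state, every input symbol moves to the next state, wrapping s4 back to s0. Mark s3 accepting.
        a   b   c  
>  s0   s1  s1  s1 
   s1   s2  s2  s2 
   s2   s3  s3  s3 
 * s3   s4  s4  s4 
   s4   s0  s0  s0 
(> = start, * = accepting)

start=s0; accept=s3; s0-a>s1; s0-b>s1; s0-c>s1; s1-a>s2; s1-b>s2; s1-c>s2; s2-a>s3; s2-b>s3; s2-c>s3; s3-a>s4; s3-b>s4; s3-c>s4; s4-a>s0; s4-b>s0; s4-c>s0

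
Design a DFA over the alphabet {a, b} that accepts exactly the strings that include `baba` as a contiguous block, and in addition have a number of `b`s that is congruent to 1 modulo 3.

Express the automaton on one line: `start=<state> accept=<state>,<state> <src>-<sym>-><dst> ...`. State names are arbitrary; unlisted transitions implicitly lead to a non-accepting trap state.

Build one automaton per condition and run them in lockstep. The first has 5 states tracking whether and how much of `baba` has been seen; the second has 3 states tracking the count of `b`s modulo 3. A product state is a pair (one from each), accepting exactly when both do.
          a    b  
>  s0     s0   s1 
   s1     s2   s3 
   s2     s4   s5 
   s3     s6   s7 
   s4     s4   s3 
   s5     s8   s7 
   s6     s9  s10 
   s7    s11   s1 
   s8     s8  s12 
   s9     s9   s7 
   s10   s12   s1 
   s11    s0  s13 
   s12   s12  s14 
   s13   s14   s3 
 * s14   s14   s8 
(> = start, * = accepting)

start=s0 accept=s14 s0-a->s0 s0-b->s1 s1-a->s2 s1-b->s3 s2-a->s4 s2-b->s5 s3-a->s6 s3-b->s7 s4-a->s4 s4-b->s3 s5-a->s8 s5-b->s7 s6-a->s9 s6-b->s10 s7-a->s11 s7-b->s1 s8-a->s8 s8-b->s12 s9-a->s9 s9-b->s7 s10-a->s12 s10-b->s1 s11-a->s0 s11-b->s13 s12-a->s12 s12-b->s14 s13-a->s14 s13-b->s3 s14-a->s14 s14-b->s8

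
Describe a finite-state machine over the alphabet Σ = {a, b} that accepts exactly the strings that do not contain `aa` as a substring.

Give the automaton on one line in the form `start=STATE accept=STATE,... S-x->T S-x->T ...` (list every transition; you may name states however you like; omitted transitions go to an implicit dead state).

Track partial matches of the forbidden pattern `aa`. State q2 is a dead state reached once `aa` has occurred; every other state accepts. q0 means no part of `aa` is currently matched.
        a   b  
>* q0   q1  q0 
 * q1   q2  q0 
   q2   q2  q2 
(> = start, * = accepting)

start=q0 accept=q0,q1 q0-a->q1 q0-b->q0 q1-a->q2 q1-b->q0 q2-a->q2 q2-b->q2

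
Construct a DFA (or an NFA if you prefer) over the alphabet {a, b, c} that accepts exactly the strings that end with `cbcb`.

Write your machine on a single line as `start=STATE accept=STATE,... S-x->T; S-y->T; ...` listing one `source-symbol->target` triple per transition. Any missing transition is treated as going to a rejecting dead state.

start=s0; accept=s4; s0-a->s0; s0-b->s0; s0-c->s1; s1-a->s0; s1-b->s2; s1-c->s1; s2-a->s0; s2-b->s0; s2-c->s3; s3-a->s0; s3-b->s4; s3-c->s1; s4-a->s0; s4-b->s0; s4-c->s3

Let each state record the length of the longest suffix of the input read so far that is also a prefix of `cbcb`. s1 means the last symbol is `c`; s2 means the last 2 symbols are `cb`; s3 means the last 3 symbols are `cbc`; s4 means the last 4 symbols are `cbcb`. Accept only at s4, where the string currently ends in `cbcb`.
5 states suffice.
        a   b   c  
>  s0   s0  s0  s1 
   s1   s0  s2  s1 
   s2   s0  s0  s3 
   s3   s0  s4  s1 
 * s4   s0  s0  s3 
(> = start, * = accepting)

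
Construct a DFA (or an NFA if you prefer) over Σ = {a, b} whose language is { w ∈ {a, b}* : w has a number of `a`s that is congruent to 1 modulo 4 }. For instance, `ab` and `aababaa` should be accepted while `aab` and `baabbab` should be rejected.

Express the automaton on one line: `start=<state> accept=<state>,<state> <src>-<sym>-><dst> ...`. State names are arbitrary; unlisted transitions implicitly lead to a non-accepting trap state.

start=s0 accept=s1 s0-a->s1 s0-b->s0 s1-a->s2 s1-b->s1 s2-a->s3 s2-b->s2 s3-a->s0 s3-b->s3

Keep the running count of `a`s modulo 4: each `a` advances along the cycle s0 → s1 → s2 → s3 → s0 while other symbols loop. Accept at s1.
        a   b  
>  s0   s1  s0 
 * s1   s2  s1 
   s2   s3  s2 
   s3   s0  s3 
(> = start, * = accepting)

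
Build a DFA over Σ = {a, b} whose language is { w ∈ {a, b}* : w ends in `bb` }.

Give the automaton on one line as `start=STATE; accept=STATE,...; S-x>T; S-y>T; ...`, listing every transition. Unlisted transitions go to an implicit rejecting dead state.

start=s0; accept=s2; s0-a>s0; s0-b>s1; s1-a>s0; s1-b>s2; s2-a>s0; s2-b>s2

Remember how much of `bb` the current input suffix matches. State s0 means no match yet; s1 means the last symbol is `b`; s2 means the last 2 symbols are `bb`. Only s2 accepts. On a mismatch, fall back to the longest proper suffix that is still a prefix of `bb`.
        a   b  
>  s0   s0  s1 
   s1   s0  s2 
 * s2   s0  s2 
(> = start, * = accepting)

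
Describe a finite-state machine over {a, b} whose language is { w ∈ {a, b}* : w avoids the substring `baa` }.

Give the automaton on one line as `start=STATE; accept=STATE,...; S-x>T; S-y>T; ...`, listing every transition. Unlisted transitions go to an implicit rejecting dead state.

Track partial matches of the forbidden pattern `baa`. State s3 is a dead state reached once `baa` has occurred; every other state accepts. s0 means no part of `baa` is currently matched.
A 4-state machine:
        a   b  
>* s0   s0  s1 
 * s1   s2  s1 
 * s2   s3  s1 
   s3   s3  s3 
(> = start, * = accepting)

start=s0; accept=s0,s1,s2; s0-a>s0; s0-b>s1; s1-a>s2; s1-b>s1; s2-a>s3; s2-b>s1; s3-a>s3; s3-b>s3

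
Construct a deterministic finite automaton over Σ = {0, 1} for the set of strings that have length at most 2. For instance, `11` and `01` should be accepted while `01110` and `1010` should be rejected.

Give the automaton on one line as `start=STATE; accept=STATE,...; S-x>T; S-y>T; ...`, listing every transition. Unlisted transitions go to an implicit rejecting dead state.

We only need to distinguish lengths 0, 1, …, 2, and '>2'. Chain q0 → q1 → q2 → q3 on every symbol, with q3 looping. Accepting states: {q0, q1, q2}.
4 states suffice.
        0   1  
>* q0   q1  q1 
 * q1   q2  q2 
 * q2   q3  q3 
   q3   q3  q3 
(> = start, * = accepting)

start=q0; accept=q0,q1,q2; q0-0>q1; q0-1>q1; q1-0>q2; q1-1>q2; q2-0>q3; q2-1>q3; q3-0>q3; q3-1>q3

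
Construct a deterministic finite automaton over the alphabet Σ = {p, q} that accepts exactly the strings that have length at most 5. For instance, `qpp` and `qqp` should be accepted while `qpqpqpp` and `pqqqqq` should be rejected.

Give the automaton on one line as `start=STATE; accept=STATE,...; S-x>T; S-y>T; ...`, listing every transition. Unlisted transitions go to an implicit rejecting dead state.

We only need to distinguish lengths 0, 1, …, 5, and '>5'. Chain s0 → s1 → s2 → s3 → s4 → s5 → s6 on every symbol, with s6 looping. Accepting states: {s0, s1, s2, s3, s4, s5}.
7 states suffice.
        p   q  
>* s0   s1  s1 
 * s1   s2  s2 
 * s2   s3  s3 
 * s3   s4  s4 
 * s4   s5  s5 
 * s5   s6  s6 
   s6   s6  s6 
(> = start, * = accepting)

start=s0; accept=s0,s1,s2,s3,s4,s5; s0-p>s1; s0-q>s1; s1-p>s2; s1-q>s2; s2-p>s3; s2-q>s3; s3-p>s4; s3-q>s4; s4-p>s5; s4-q>s5; s5-p>s6; s5-q>s6; s6-p>s6; s6-q>s6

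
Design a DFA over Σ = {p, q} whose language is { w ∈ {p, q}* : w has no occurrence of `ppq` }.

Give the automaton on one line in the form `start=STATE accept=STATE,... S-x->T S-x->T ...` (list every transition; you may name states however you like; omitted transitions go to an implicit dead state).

Track partial matches of the forbidden pattern `ppq`. State s3 is a dead state reached once `ppq` has occurred; every other state accepts. s0 means no part of `ppq` is currently matched.
        p   q  
>* s0   s1  s0 
 * s1   s2  s0 
 * s2   s2  s3 
   s3   s3  s3 
(> = start, * = accepting)

start=s0 accept=s0,s1,s2 s0-p->s1 s0-q->s0 s1-p->s2 s1-q->s0 s2-p->s2 s2-q->s3 s3-p->s3 s3-q->s3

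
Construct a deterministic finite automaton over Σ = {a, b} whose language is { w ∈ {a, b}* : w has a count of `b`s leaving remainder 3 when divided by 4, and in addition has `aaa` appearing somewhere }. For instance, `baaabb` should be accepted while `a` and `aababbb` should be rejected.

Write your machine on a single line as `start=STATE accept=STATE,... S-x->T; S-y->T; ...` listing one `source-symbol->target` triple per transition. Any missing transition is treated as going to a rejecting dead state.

Build one automaton per condition and run them in lockstep. The first has 4 states tracking the count of `b`s modulo 4; the second has 4 states tracking whether and how much of `aaa` has been seen. A product state is a pair (one from each), accepting exactly when both do.
          a    b  
>  q0     q1   q2 
   q1     q3   q2 
   q2     q4   q5 
   q3     q6   q2 
   q4     q7   q5 
   q5     q8   q9 
   q6     q6  q10 
   q7    q10   q5 
   q8    q11   q9 
   q9    q12   q0 
   q10   q10  q13 
   q11   q13   q9 
   q12   q14   q0 
   q13   q13  q15 
   q14   q15   q0 
 * q15   q15   q6 
(> = start, * = accepting)

start=q0; accept=q15; q0-a->q1; q0-b->q2; q1-a->q3; q1-b->q2; q2-a->q4; q2-b->q5; q3-a->q6; q3-b->q2; q4-a->q7; q4-b->q5; q5-a->q8; q5-b->q9; q6-a->q6; q6-b->q10; q7-a->q10; q7-b->q5; q8-a->q11; q8-b->q9; q9-a->q12; q9-b->q0; q10-a->q10; q10-b->q13; q11-a->q13; q11-b->q9; q12-a->q14; q12-b->q0; q13-a->q13; q13-b->q15; q14-a->q15; q14-b->q0; q15-a->q15; q15-b->q6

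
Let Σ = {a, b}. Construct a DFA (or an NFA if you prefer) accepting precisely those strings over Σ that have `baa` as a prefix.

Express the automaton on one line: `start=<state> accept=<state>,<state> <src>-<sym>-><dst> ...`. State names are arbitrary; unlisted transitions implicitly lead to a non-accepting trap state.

start=S0 accept=S3 S0-a->S4 S0-b->S1 S1-a->S2 S1-b->S4 S2-a->S3 S2-b->S4 S3-a->S3 S3-b->S3 S4-a->S4 S4-b->S4

Check the first 3 symbols one by one: S0 through S2 record how many have matched `baa` so far; any wrong symbol goes to the dead state S4. After all 3 match we enter the accepting sink S3.
With 5 states:
        a   b  
>  S0   S4  S1 
   S1   S2  S4 
   S2   S3  S4 
 * S3   S3  S3 
   S4   S4  S4 
(> = start, * = accepting)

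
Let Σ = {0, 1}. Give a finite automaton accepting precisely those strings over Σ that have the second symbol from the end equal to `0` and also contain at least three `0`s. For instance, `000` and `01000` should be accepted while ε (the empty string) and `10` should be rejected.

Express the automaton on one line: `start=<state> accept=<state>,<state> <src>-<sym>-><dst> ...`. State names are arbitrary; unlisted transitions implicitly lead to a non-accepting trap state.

Handle the two conditions separately and then intersect. The first has 7 states tracking the last 2 symbols read; the second has 5 states tracking the count of `0`s, saturating at 4. A product state is a pair (one from each), accepting exactly when both do. After merging equivalent states the machine shrinks.
7 states suffice.
        0   1  
>  q0   q1  q0 
   q1   q2  q1 
   q2   q3  q4 
 * q3   q3  q5 
   q4   q6  q4 
 * q5   q6  q4 
   q6   q3  q5 
(> = start, * = accepting)

start=q0 accept=q3,q5 q0-0->q1 q0-1->q0 q1-0->q2 q1-1->q1 q2-0->q3 q2-1->q4 q3-0->q3 q3-1->q5 q4-0->q6 q4-1->q4 q5-0->q6 q5-1->q4 q6-0->q3 q6-1->q5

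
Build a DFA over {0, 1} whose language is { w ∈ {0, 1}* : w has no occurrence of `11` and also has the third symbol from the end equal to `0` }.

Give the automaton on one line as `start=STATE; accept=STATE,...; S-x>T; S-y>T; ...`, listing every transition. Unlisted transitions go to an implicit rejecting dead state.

Handle the two conditions separately and then intersect. The first has 3 states tracking partial matches of the forbidden pattern `11`; the second has 15 states tracking the last 3 symbols read. A product state is a pair (one from each), accepting exactly when both do. After merging equivalent states the machine shrinks.
       0  1 
>  A   B  C 
   B   D  E 
   C   B  F 
   D   G  H 
   E   I  F 
   F   F  F 
 * G   G  H 
 * H   I  F 
 * I   D  E 
(> = start, * = accepting)

start=A; accept=G,H,I; A-0>B; A-1>C; B-0>D; B-1>E; C-0>B; C-1>F; D-0>G; D-1>H; E-0>I; E-1>F; F-0>F; F-1>F; G-0>G; G-1>H; H-0>I; H-1>F; I-0>D; I-1>E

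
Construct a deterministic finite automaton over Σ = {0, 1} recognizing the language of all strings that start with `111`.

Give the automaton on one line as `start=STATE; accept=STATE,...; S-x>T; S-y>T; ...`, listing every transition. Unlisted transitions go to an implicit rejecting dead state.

start=q0; accept=q3; q0-0>q4; q0-1>q1; q1-0>q4; q1-1>q2; q2-0>q4; q2-1>q3; q3-0>q3; q3-1>q3; q4-0>q4; q4-1>q4

Check the first 3 symbols one by one: q0 through q2 record how many have matched `111` so far; any wrong symbol goes to the dead state q4. After all 3 match we enter the accepting sink q3.
A 5-state machine:
        0   1  
>  q0   q4  q1 
   q1   q4  q2 
   q2   q4  q3 
 * q3   q3  q3 
   q4   q4  q4 
(> = start, * = accepting)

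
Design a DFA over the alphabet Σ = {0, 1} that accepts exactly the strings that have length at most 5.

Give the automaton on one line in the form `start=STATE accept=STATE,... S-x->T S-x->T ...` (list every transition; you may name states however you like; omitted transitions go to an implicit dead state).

Count input length up to 6: every symbol moves from s0 toward s6, which means 'more than 5' and absorbs. Accept from {s0, s1, s2, s3, s4, s5}.
        0   1  
>* s0   s1  s1 
 * s1   s2  s2 
 * s2   s3  s3 
 * s3   s4  s4 
 * s4   s5  s5 
 * s5   s6  s6 
   s6   s6  s6 
(> = start, * = accepting)

start=s0 accept=s0,s1,s2,s3,s4,s5 s0-0->s1 s0-1->s1 s1-0->s2 s1-1->s2 s2-0->s3 s2-1->s3 s3-0->s4 s3-1->s4 s4-0->s5 s4-1->s5 s5-0->s6 s5-1->s6 s6-0->s6 s6-1->s6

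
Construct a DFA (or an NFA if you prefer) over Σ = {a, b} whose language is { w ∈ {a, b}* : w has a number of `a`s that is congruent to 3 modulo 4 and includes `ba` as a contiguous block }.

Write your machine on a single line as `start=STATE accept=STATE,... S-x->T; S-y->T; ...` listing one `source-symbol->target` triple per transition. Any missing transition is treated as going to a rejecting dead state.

start=s0; accept=s8; s0-a->s1; s0-b->s2; s1-a->s3; s1-b->s4; s2-a->s4; s2-b->s2; s3-a->s5; s3-b->s6; s4-a->s6; s4-b->s4; s5-a->s0; s5-b->s7; s6-a->s8; s6-b->s6; s7-a->s2; s7-b->s7; s8-a->s2; s8-b->s8

Run two small machines in parallel and take their product. The first has 4 states tracking the count of `a`s modulo 4; the second has 3 states tracking whether and how much of `ba` has been seen. A product state is a pair (one from each), accepting exactly when both do. After merging equivalent states the machine shrinks.
A 9-state machine:
        a   b  
>  s0   s1  s2 
   s1   s3  s4 
   s2   s4  s2 
   s3   s5  s6 
   s4   s6  s4 
   s5   s0  s7 
   s6   s8  s6 
   s7   s2  s7 
 * s8   s2  s8 
(> = start, * = accepting)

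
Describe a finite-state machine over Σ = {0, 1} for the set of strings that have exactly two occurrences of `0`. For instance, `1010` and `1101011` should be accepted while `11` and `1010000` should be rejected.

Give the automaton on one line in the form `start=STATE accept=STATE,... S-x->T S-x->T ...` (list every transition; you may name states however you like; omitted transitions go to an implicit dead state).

start=s0 accept=s2 s0-0->s1 s0-1->s0 s1-0->s2 s1-1->s1 s2-0->s3 s2-1->s2 s3-0->s3 s3-1->s3

Count `0`s, saturating at 3: states s0 through s2 mean 0 through 2 `0`s seen; s3 means more than 2. Each `0` increments (capped at s3); other symbols loop. Accept from {s2}.
4 states suffice.
        0   1  
>  s0   s1  s0 
   s1   s2  s1 
 * s2   s3  s2 
   s3   s3  s3 
(> = start, * = accepting)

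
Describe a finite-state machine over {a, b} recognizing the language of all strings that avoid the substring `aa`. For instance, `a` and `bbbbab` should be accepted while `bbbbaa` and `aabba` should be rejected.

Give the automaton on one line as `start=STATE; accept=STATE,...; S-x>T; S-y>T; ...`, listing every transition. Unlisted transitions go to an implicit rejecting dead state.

Track partial matches of the forbidden pattern `aa`. State q2 is a dead state reached once `aa` has occurred; every other state accepts. q0 means no part of `aa` is currently matched.
3 states suffice.
        a   b  
>* q0   q1  q0 
 * q1   q2  q0 
   q2   q2  q2 
(> = start, * = accepting)

start=q0; accept=q0,q1; q0-a>q1; q0-b>q0; q1-a>q2; q1-b>q0; q2-a>q2; q2-b>q2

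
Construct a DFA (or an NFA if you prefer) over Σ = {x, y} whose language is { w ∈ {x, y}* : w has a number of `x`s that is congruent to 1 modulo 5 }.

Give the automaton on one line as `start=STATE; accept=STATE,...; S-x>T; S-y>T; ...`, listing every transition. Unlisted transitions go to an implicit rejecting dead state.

start=s0; accept=s1; s0-x>s1; s0-y>s0; s1-x>s2; s1-y>s1; s2-x>s3; s2-y>s2; s3-x>s4; s3-y>s3; s4-x>s0; s4-y>s4

Keep the running count of `x`s modulo 5: each `x` advances along the cycle s0 → s1 → s2 → s3 → s4 → s0 while other symbols loop. Accept at s1.
        x   y  
>  s0   s1  s0 
 * s1   s2  s1 
   s2   s3  s2 
   s3   s4  s3 
   s4   s0  s4 
(> = start, * = accepting)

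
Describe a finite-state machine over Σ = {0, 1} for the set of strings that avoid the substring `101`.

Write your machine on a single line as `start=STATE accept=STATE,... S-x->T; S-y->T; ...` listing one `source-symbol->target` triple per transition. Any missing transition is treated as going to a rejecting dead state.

Track partial matches of the forbidden pattern `101`. State q3 is a dead state reached once `101` has occurred; every other state accepts. q0 means no part of `101` is currently matched.
A 4-state machine:
        0   1  
>* q0   q0  q1 
 * q1   q2  q1 
 * q2   q0  q3 
   q3   q3  q3 
(> = start, * = accepting)

start=q0; accept=q0,q1,q2; q0-0->q0; q0-1->q1; q1-0->q2; q1-1->q1; q2-0->q0; q2-1->q3; q3-0->q3; q3-1->q3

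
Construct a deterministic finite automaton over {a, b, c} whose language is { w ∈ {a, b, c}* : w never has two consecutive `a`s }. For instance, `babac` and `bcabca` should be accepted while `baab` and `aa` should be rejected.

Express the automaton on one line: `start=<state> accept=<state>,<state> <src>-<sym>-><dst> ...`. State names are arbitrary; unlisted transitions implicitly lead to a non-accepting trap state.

start=S0 accept=S0,S1 S0-a->S1 S0-b->S0 S0-c->S0 S1-a->S2 S1-b->S0 S1-c->S0 S2-a->S2 S2-b->S2 S2-c->S2

Track partial matches of the forbidden pattern `aa`. State S2 is a dead state reached once `aa` has occurred; every other state accepts. S0 means no part of `aa` is currently matched.
With 3 states:
        a   b   c  
>* S0   S1  S0  S0 
 * S1   S2  S0  S0 
   S2   S2  S2  S2 
(> = start, * = accepting)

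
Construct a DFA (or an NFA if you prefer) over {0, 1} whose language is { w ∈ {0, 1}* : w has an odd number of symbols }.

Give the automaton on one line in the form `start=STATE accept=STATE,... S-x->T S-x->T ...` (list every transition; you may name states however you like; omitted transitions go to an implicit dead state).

Only the length mod 2 matters, so use a 2-cycle: from any state, every input symbol moves to the next state, wrapping q1 back to q0. Mark q1 accepting.
A 2-state machine:
        0   1  
>  q0   q1  q1 
 * q1   q0  q0 
(> = start, * = accepting)

start=q0 accept=q1 q0-0->q1 q0-1->q1 q1-0->q0 q1-1->q0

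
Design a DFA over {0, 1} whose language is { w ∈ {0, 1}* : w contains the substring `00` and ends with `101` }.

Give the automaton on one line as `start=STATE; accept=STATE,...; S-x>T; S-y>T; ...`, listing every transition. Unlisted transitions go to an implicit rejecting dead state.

Handle the two conditions separately and then intersect. The first has 3 states tracking whether and how much of `00` has been seen; the second has 4 states tracking how much of the suffix `101` has currently been matched. A product state is a pair (one from each), accepting exactly when both do.
        0   1  
>  s0   s1  s2 
   s1   s3  s2 
   s2   s4  s2 
   s3   s3  s5 
   s4   s3  s6 
   s5   s7  s5 
   s6   s4  s2 
   s7   s3  s8 
 * s8   s7  s5 
(> = start, * = accepting)

start=s0; accept=s8; s0-0>s1; s0-1>s2; s1-0>s3; s1-1>s2; s2-0>s4; s2-1>s2; s3-0>s3; s3-1>s5; s4-0>s3; s4-1>s6; s5-0>s7; s5-1>s5; s6-0>s4; s6-1>s2; s7-0>s3; s7-1>s8; s8-0>s7; s8-1>s5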